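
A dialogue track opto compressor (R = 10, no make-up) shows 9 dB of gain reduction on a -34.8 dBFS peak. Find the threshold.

-44.8 dBFS

Let T be the threshold. Output overshoot = (input overshoot)/R, so -43.8 − T = (-34.8 − T)/10.
10·(-43.8 − T) = -34.8 − T → 9·T = -438 − (-34.8) = -403.2.
T = -403.2/9 = -44.8 dBFS.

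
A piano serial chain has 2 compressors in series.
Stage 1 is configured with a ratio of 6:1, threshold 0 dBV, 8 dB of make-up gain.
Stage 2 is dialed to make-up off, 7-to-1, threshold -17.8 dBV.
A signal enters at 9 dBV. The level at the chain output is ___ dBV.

Stage 1: 9 dBV is 9 dB over 0 dBV; at 6:1 that becomes 1.5 dB over, giving 1.5 dBV; +8 dB make-up → 9.5 dBV.
Stage 2: overshoot 27.3 dB → 27.3/7 = 3.9 dB → -13.9 dBV.

-13.9 dBV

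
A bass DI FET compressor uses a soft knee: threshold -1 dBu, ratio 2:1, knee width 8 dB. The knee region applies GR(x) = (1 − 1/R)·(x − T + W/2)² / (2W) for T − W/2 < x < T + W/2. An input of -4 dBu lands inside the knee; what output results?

-4.03125 dBu

x − T + W/2 = -4 − (-1) + 4 = 1.
GR = (1 − 1/2) × 1² / 16 = 0.5 × 1 / 16 = 0.03125 dB.
Output = -4 − 0.03125 = -4.03125 dBu.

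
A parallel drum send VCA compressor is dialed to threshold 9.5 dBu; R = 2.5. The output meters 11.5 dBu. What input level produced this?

14.5 dBu

The compressed level sits 11.5 − 9.5 = 2 dB over threshold.
Before 2.5:1 compression the overshoot was 2 × 2.5 = 5 dB, so input = 9.5 + 5 = 14.5 dBu.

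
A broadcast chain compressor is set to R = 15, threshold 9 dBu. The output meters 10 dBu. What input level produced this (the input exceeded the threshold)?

That's 1 dB above the 9 dBu threshold.
Undo the ratio: input overshoot = 1 × 15 = 15 dB, giving input = 24 dBu.

24 dBu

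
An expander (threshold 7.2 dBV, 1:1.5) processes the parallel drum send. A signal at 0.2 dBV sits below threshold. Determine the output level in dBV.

The input is 7 dB below the 7.2 dBV threshold.
A 1:1.5 expander multiplies undershoot by 1.5: 7 × 1.5 = 10.5 dB below threshold.
Output = 7.2 − 10.5 = -3.3 dBV.

-3.3 dBV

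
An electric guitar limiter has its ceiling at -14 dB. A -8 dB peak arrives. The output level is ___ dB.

At ∞:1, everything above -14 dB is held at the ceiling.

-14 dB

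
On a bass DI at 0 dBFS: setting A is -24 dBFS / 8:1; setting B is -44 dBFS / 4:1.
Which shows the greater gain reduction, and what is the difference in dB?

B, by 12 dB

A: overshoot 24 dB → output overshoot 3 dB → GR 21 dB.
B: overshoot 44 dB → output overshoot 11 dB → GR 33 dB.
B reduces 12 dB more.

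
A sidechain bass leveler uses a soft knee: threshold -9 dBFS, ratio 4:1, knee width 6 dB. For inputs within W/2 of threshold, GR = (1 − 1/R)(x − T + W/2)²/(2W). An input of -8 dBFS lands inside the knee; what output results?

x − T + W/2 = -8 − (-9) + 3 = 4.
GR = (1 − 1/4) × 4² / 12 = 0.75 × 16 / 12 = 1 dB.
Output = -8 − 1 = -9 dBFS.

-9 dBFS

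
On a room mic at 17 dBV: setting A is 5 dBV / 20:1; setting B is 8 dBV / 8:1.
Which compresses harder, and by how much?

A: 12 dB over, compressed to 0.6 dB over, so 11.4 dB of GR.
B: 9 dB over, compressed to 1.125 dB over, so 7.875 dB of GR.
A applies 3.525 dB more gain reduction.

A, by 3.525 dB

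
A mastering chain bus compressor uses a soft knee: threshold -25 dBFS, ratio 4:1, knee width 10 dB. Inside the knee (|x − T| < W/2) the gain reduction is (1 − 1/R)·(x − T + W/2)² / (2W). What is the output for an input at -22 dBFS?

x − T + W/2 = -22 − (-25) + 5 = 8.
GR = (1 − 1/4) × 8² / 20 = 0.75 × 64 / 20 = 2.4 dB.
Output = -22 − 2.4 = -24.4 dBFS.

-24.4 dBFS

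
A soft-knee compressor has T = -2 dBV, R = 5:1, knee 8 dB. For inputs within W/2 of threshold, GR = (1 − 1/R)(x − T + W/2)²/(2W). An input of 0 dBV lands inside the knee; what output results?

x − T + W/2 = 0 − (-2) + 4 = 6.
GR = (1 − 1/5) × 6² / 16 = 0.8 × 36 / 16 = 1.8 dB.
Output = 0 − 1.8 = -1.8 dBV.

-1.8 dBV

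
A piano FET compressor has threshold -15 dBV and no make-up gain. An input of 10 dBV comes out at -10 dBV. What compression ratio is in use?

5:1

Input overshoot = 10 − (-15) = 25 dB; output overshoot = -10 − (-15) = 5 dB.
Ratio = 25 / 5 = 5.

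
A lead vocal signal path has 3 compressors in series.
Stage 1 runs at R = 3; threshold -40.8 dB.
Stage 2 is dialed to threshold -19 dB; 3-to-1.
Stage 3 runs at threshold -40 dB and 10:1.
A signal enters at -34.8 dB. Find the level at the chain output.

Stage 1: -34.8 dB is 6 dB over -40.8 dB; at 3:1 that becomes 2 dB over, giving -38.8 dB.
Stage 2: -38.8 dB ≤ -19 dB, so stage 2 doesn't engage; output -38.8 dB.
Stage 3: overshoot 1.2 dB → 1.2/10 = 0.12 dB → -39.88 dB.

-39.88 dB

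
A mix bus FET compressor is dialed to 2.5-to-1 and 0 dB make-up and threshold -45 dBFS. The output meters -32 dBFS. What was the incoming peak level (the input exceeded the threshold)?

Post-compression overshoot = -32 − (-45) = 13 dB.
Input overshoot = R × output overshoot = 32.5 dB → input = -45 + 32.5 = -12.5 dBFS.

-12.5 dBFS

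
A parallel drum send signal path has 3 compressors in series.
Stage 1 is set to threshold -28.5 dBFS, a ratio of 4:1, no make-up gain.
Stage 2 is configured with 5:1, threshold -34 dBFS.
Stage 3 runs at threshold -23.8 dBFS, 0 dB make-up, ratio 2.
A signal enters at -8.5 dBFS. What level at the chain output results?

Stage 1: overshoot 20 dB → 20/4 = 5 dB → -23.5 dBFS.
Stage 2: 10.5 dB above -34 dBFS, reduced 5:1 to 2.1 dB above → -31.9 dBFS.
Stage 3: -31.9 dBFS ≤ -23.8 dBFS, so stage 3 doesn't engage; output -31.9 dBFS.

-31.9 dBFS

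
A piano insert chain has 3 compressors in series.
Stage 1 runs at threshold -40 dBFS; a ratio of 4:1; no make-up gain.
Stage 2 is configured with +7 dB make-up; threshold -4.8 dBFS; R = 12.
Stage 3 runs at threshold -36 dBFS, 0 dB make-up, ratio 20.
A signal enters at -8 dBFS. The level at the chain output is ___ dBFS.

Stage 1: overshoot 32 dB → 32/4 = 8 dB → -32 dBFS.
Stage 2: -32 dBFS is at or below the -4.8 dBFS threshold — no compression; make-up brings it to -25 dBFS.
Stage 3: -25 dBFS is 11 dB over -36 dBFS; at 20:1 that becomes 0.55 dB over, giving -35.45 dBFS.

-35.45 dBFS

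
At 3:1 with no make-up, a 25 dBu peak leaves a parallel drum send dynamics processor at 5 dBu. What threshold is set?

-5 dBu

Gain reduction = 25 − 5 = 20 dB; output overshoot = GR / (R − 1) = 20 / 2 = 10 dB.
Threshold = output − output overshoot = 5 − 10 = -5 dBu.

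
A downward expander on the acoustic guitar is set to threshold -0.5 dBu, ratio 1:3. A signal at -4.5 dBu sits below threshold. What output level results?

The input is 4 dB below the -0.5 dBu threshold.
A 1:3 expander multiplies undershoot by 3: 4 × 3 = 12 dB below threshold.
Output = -0.5 − 12 = -12.5 dBu.

-12.5 dBu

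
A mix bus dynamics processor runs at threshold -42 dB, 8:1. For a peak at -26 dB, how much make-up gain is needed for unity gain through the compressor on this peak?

Without make-up, output = threshold + overshoot/8 = -42 + 2 = -40 dB.
Gap to target: 14 dB.

14 dB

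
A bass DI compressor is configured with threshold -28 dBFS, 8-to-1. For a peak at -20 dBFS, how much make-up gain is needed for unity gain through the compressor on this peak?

The peak compresses to -28 + 8/8 = -27 dBFS.
To reach -20 dBFS requires -20 − (-27) = 7 dB of make-up.

7 dB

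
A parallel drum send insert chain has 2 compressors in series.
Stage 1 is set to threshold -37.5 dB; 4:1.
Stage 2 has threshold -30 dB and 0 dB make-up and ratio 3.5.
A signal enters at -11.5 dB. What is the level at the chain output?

-31 dB

Stage 1: -11.5 dB is 26 dB over -37.5 dB; at 4:1 that becomes 6.5 dB over, giving -31 dB.
Stage 2: -31 dB is at or below the -30 dB threshold — no compression; output -31 dB.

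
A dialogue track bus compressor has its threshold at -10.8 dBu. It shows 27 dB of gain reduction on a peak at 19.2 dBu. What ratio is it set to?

Input overshoot = 19.2 − (-10.8) = 30 dB.
Output overshoot = 30 − 27 = 3 dB.
Ratio = input overshoot / output overshoot = 30 / 3 = 10.

10:1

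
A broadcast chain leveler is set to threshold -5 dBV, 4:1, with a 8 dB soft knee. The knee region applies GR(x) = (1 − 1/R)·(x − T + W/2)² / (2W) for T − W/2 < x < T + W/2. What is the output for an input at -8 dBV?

-8.046875 dBV

x − T + W/2 = -8 − (-5) + 4 = 1.
GR = (1 − 1/4) × 1² / 16 = 0.75 × 1 / 16 = 0.046875 dB.
Output = -8 − 0.046875 = -8.046875 dBV.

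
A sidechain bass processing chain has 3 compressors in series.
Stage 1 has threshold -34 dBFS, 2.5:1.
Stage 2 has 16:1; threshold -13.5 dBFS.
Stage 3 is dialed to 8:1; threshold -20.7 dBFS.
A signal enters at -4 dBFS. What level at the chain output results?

-22 dBFS

Stage 1: -4 dBFS is 30 dB over -34 dBFS; at 2.5:1 that becomes 12 dB over, giving -22 dBFS.
Stage 2: below threshold (-22 ≤ -13.5); passes unchanged; output -22 dBFS.
Stage 3: -22 dBFS ≤ -20.7 dBFS, so stage 3 doesn't engage; output -22 dBFS.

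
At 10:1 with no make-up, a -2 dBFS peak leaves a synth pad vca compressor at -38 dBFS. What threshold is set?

-42 dBFS

Input is 40 dB above T (since output overshoot × R = input overshoot: (-38 − T)·10 = -2 − T gives T = -42 dBFS).
Check: -42 + (-2 − (-42))/10 = -42 + 4 = -38 dBFS. ✓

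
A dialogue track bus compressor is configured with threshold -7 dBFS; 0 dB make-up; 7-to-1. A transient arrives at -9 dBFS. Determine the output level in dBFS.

-9 dBFS

-9 dBFS is 2 dB below the -7 dBFS threshold, so no gain reduction is applied.
Output = input = -9 dBFS.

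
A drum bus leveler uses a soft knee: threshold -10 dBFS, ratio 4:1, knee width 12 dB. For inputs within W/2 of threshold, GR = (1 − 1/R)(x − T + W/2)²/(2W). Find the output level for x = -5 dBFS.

-8.78125 dBFS

x − T + W/2 = -5 − (-10) + 6 = 11.
GR = (1 − 1/4) × 11² / 24 = 0.75 × 121 / 24 = 3.78125 dB.
Output = -5 − 3.78125 = -8.78125 dBFS.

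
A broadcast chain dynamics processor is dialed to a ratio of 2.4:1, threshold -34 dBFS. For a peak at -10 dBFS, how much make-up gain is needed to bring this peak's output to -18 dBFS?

6 dB

Without make-up, output = threshold + overshoot/2.4 = -34 + 10 = -24 dBFS.
Gap to target: 6 dB.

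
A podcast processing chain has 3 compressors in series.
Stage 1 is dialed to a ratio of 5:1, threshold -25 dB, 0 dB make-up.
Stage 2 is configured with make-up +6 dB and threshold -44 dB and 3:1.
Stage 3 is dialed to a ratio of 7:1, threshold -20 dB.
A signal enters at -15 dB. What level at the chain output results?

-31 dB

Stage 1: -15 dB is 10 dB over -25 dB; at 5:1 that becomes 2 dB over, giving -23 dB.
Stage 2: overshoot 21 dB → 21/3 = 7 dB → -37 dB; +6 dB make-up → -31 dB.
Stage 3: -31 dB is at or below the -20 dB threshold — no compression; output -31 dB.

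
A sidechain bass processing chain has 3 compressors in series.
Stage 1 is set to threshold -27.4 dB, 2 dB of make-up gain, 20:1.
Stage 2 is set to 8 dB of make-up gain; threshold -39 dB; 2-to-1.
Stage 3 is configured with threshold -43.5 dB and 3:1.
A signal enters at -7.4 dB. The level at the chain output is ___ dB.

-36.9 dB

Stage 1: -7.4 dB is 20 dB over -27.4 dB; at 20:1 that becomes 1 dB over, giving -26.4 dB; +2 dB make-up → -24.4 dB.
Stage 2: overshoot 14.6 dB → 14.6/2 = 7.3 dB → -31.7 dB; +8 dB make-up → -23.7 dB.
Stage 3: -23.7 dB is 19.8 dB over -43.5 dB; at 3:1 that becomes 6.6 dB over, giving -36.9 dB.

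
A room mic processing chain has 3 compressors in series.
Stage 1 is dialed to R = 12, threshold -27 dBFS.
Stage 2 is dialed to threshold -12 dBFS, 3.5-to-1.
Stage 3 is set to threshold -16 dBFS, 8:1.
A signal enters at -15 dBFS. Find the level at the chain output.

-26 dBFS

Stage 1: overshoot 12 dB → 12/12 = 1 dB → -26 dBFS.
Stage 2: -26 dBFS is at or below the -12 dBFS threshold — no compression; output -26 dBFS.
Stage 3: -26 dBFS is at or below the -16 dBFS threshold — no compression; output -26 dBFS.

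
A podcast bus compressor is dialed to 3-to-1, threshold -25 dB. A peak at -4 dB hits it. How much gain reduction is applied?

The signal is 21 dB above threshold.
After 3:1 compression the overshoot becomes 21/3 = 7 dB.
Gain reduction = 21 − 7 = 14 dB.

14 dB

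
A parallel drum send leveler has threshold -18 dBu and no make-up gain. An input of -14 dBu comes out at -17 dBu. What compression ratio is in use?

4:1

Input overshoot = -14 − (-18) = 4 dB; output overshoot = -17 − (-18) = 1 dB.
Ratio = 4 / 1 = 4.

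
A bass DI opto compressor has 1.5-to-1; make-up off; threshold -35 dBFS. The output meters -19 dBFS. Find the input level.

-11 dBFS

Post-compression overshoot = -19 − (-35) = 16 dB.
Before 1.5:1 compression the overshoot was 16 × 1.5 = 24 dB, so input = -35 + 24 = -11 dBFS.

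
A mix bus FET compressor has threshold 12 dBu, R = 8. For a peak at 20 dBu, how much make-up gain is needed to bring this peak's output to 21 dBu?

8 dB

Without make-up, output = threshold + overshoot/8 = 12 + 1 = 13 dBu.
Gap to target: 8 dB.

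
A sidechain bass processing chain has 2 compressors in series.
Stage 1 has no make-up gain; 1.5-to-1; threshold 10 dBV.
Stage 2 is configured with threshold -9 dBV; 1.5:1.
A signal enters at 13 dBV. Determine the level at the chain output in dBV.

5 dBV

Stage 1: 13 dBV is 3 dB over 10 dBV; at 1.5:1 that becomes 2 dB over, giving 12 dBV.
Stage 2: 12 dBV is 21 dB over -9 dBV; at 1.5:1 that becomes 14 dB over, giving 5 dBV.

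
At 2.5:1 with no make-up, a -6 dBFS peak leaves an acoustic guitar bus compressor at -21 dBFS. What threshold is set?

Let T be the threshold. Output overshoot = (input overshoot)/R, so -21 − T = (-6 − T)/2.5.
2.5·(-21 − T) = -6 − T → 1.5·T = -52.5 − (-6) = -46.5.
T = -46.5/1.5 = -31 dBFS.

-31 dBFS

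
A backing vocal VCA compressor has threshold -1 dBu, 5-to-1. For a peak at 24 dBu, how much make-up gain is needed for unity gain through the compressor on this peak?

20 dB

The peak compresses to -1 + 25/5 = 4 dBu.
To reach 24 dBu requires 24 − 4 = 20 dB of make-up.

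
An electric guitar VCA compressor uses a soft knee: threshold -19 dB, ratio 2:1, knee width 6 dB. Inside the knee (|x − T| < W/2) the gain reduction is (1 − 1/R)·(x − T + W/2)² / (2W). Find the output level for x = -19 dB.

x − T + W/2 = -19 − (-19) + 3 = 3.
GR = (1 − 1/2) × 3² / 12 = 0.5 × 9 / 12 = 0.375 dB.
Output = -19 − 0.375 = -19.375 dB.

-19.375 dB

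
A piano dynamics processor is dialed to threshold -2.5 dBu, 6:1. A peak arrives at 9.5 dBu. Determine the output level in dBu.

-0.5 dBu

Overshoot: 9.5 − (-2.5) = 12 dB.
At 6:1 the overshoot is divided by 6, leaving 2 dB above threshold.
Output = -2.5 + 2 = -0.5 dBu.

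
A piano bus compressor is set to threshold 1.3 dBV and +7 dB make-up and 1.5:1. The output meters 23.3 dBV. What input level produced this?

Stripping the +7 dB make-up gives 16.3 dBV at the gain stage.
The compressed level sits 16.3 − 1.3 = 15 dB over threshold.
Before 1.5:1 compression the overshoot was 15 × 1.5 = 22.5 dB, so input = 1.3 + 22.5 = 23.8 dBV.

23.8 dBV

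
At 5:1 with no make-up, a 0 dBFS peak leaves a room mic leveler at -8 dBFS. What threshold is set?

Let T be the threshold. Output overshoot = (input overshoot)/R, so -8 − T = (0 − T)/5.
5·(-8 − T) = 0 − T → 4·T = -40 − 0 = -40.
T = -40/4 = -10 dBFS.

-10 dBFS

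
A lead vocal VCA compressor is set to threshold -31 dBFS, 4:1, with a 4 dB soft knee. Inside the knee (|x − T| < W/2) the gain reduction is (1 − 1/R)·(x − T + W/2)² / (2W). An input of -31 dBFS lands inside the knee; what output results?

x − T + W/2 = -31 − (-31) + 2 = 2.
GR = (1 − 1/4) × 2² / 8 = 0.75 × 4 / 8 = 0.375 dB.
Output = -31 − 0.375 = -31.375 dBFS.

-31.375 dBFS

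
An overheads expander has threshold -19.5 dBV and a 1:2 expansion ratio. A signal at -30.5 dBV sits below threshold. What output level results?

-41.5 dBV

Below threshold, a 1:2 expander applies gain = (2−1)×(T − x) of attenuation.
(2−1) × 11 = 11 dB, so output = -30.5 − 11 = -41.5 dBV.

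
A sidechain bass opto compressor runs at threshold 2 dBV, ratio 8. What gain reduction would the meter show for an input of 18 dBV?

14 dB

Overshoot = 18 − 2 = 16 dB.
At 8:1, output sits 16/8 = 2 dB above threshold.
Gain reduction = 16 − 2 = 14 dB.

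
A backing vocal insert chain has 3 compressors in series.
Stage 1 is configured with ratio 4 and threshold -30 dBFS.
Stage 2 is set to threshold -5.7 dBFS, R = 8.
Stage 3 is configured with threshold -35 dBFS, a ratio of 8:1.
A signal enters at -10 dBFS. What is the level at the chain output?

-33.75 dBFS

Stage 1: overshoot 20 dB → 20/4 = 5 dB → -25 dBFS.
Stage 2: -25 dBFS ≤ -5.7 dBFS, so stage 2 doesn't engage; output -25 dBFS.
Stage 3: 10 dB above -35 dBFS, reduced 8:1 to 1.25 dB above → -33.75 dBFS.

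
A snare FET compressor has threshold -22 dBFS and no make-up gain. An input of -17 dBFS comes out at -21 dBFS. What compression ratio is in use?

Input overshoot = -17 − (-22) = 5 dB; output overshoot = -21 − (-22) = 1 dB.
Ratio = 5 / 1 = 5.

5:1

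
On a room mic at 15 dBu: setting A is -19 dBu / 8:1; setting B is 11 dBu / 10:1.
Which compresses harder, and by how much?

A, by 26.15 dB

A: GR = 34 − 34/8 = 29.75 dB.
B: GR = 4 − 4/10 = 3.6 dB.
Difference: 26.15 dB in favour of A.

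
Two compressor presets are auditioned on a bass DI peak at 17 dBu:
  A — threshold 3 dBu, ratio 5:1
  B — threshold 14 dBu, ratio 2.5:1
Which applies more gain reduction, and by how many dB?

A: GR = 14 − 14/5 = 11.2 dB.
B: GR = 3 − 3/2.5 = 1.8 dB.
A reduces 9.4 dB more.

A, by 9.4 dB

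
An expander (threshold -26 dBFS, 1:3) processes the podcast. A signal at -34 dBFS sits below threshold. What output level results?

Undershoot = (-26) − (-34) = 8 dB.
At 1:3, that expands to 24 dB under threshold.
Output = -26 − 24 = -50 dBFS.

-50 dBFS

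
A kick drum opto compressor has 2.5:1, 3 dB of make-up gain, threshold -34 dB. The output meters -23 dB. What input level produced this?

-14 dB

Before make-up, the level was -23 − 3 = -26 dB.
Post-compression overshoot = -26 − (-34) = 8 dB.
Before 2.5:1 compression the overshoot was 8 × 2.5 = 20 dB, so input = -34 + 20 = -14 dB.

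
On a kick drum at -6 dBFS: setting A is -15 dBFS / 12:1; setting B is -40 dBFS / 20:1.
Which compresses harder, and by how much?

A: overshoot 9 dB → output overshoot 0.75 dB → GR 8.25 dB.
B: overshoot 34 dB → output overshoot 1.7 dB → GR 32.3 dB.
B reduces 24.05 dB more.

B, by 24.05 dB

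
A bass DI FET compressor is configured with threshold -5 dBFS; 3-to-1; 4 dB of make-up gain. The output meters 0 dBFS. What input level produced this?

-2 dBFS

Remove make-up: 0 − 4 = -4 dBFS.
That's 1 dB above the -5 dBFS threshold.
Before 3:1 compression the overshoot was 1 × 3 = 3 dB, so input = -5 + 3 = -2 dBFS.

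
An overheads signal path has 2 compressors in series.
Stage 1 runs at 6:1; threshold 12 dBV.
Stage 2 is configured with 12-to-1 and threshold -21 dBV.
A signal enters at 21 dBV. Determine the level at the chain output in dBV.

Stage 1: overshoot 9 dB → 9/6 = 1.5 dB → 13.5 dBV.
Stage 2: overshoot 34.5 dB → 34.5/12 = 2.875 dB → -18.125 dBV.

-18.125 dBV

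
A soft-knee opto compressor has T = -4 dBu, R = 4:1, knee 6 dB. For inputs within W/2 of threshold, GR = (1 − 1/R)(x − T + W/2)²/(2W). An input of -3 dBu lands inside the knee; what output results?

-4 dBu

x − T + W/2 = -3 − (-4) + 3 = 4.
GR = (1 − 1/4) × 4² / 12 = 0.75 × 16 / 12 = 1 dB.
Output = -3 − 1 = -4 dBu.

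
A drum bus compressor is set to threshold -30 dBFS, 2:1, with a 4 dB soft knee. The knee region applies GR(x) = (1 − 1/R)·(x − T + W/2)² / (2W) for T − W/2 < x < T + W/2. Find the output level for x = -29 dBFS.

-29.5625 dBFS

x − T + W/2 = -29 − (-30) + 2 = 3.
GR = (1 − 1/2) × 3² / 8 = 0.5 × 9 / 8 = 0.5625 dB.
Output = -29 − 0.5625 = -29.5625 dBFS.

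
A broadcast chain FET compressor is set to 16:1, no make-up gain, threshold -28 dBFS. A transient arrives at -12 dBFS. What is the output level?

-12 dBFS sits 16 dB over threshold.
16:1 compression reduces that to 16/16 = 1 dB over.
That puts the output at -27 dBFS.

-27 dBFS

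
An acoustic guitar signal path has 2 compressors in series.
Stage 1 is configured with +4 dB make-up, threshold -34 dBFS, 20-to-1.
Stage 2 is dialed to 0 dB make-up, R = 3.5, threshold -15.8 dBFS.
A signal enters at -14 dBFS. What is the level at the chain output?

-29 dBFS

Stage 1: 20 dB above -34 dBFS, reduced 20:1 to 1 dB above → -33 dBFS; +4 dB make-up → -29 dBFS.
Stage 2: -29 dBFS is at or below the -15.8 dBFS threshold — no compression; output -29 dBFS.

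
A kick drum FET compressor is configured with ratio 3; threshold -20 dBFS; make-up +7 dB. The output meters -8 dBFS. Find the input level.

Remove make-up: -8 − 7 = -15 dBFS.
The compressed level sits -15 − (-20) = 5 dB over threshold.
Undo the ratio: input overshoot = 5 × 3 = 15 dB, giving input = -5 dBFS.

-5 dBFS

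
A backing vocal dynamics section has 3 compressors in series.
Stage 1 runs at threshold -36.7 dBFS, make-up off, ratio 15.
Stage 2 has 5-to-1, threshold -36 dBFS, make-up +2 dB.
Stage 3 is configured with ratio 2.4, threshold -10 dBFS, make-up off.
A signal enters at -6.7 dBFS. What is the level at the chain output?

-33.74 dBFS

Stage 1: 30 dB above -36.7 dBFS, reduced 15:1 to 2 dB above → -34.7 dBFS.
Stage 2: -34.7 dBFS is 1.3 dB over -36 dBFS; at 5:1 that becomes 0.26 dB over, giving -35.74 dBFS; +2 dB make-up → -33.74 dBFS.
Stage 3: below threshold (-33.74 ≤ -10); passes unchanged; output -33.74 dBFS.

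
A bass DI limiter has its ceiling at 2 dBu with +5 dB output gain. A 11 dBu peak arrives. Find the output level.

7 dBu

The limiter clamps the peak to its 2 dBu ceiling.
Output gain then adds 5 dB: 2 + 5 = 7 dBu.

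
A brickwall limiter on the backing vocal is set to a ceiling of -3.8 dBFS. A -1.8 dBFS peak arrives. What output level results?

-3.8 dBFS

At ∞:1, everything above -3.8 dBFS is held at the ceiling.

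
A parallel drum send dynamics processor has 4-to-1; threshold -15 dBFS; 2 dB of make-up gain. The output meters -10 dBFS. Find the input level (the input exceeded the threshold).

Stripping the +2 dB make-up gives -12 dBFS at the gain stage.
Post-compression overshoot = -12 − (-15) = 3 dB.
Undo the ratio: input overshoot = 3 × 4 = 12 dB, giving input = -3 dBFS.

-3 dBFS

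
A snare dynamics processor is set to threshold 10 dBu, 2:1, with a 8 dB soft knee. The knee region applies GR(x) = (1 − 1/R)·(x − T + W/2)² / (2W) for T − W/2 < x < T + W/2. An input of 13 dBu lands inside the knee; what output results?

11.46875 dBu

x − T + W/2 = 13 − 10 + 4 = 7.
GR = (1 − 1/2) × 7² / 16 = 0.5 × 49 / 16 = 1.53125 dB.
Output = 13 − 1.53125 = 11.46875 dBu.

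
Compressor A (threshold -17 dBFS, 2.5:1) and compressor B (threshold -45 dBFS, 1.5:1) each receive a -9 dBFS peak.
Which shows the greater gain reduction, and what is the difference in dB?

A: GR = 8 − 8/2.5 = 4.8 dB.
B: GR = 36 − 36/1.5 = 12 dB.
B applies 7.2 dB more gain reduction.

B, by 7.2 dB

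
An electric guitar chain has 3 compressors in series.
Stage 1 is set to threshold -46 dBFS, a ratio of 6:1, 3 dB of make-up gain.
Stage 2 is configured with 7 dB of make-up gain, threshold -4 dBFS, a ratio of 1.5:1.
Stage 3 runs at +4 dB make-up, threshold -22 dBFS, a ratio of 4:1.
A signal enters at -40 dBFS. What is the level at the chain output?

Stage 1: 6 dB above -46 dBFS, reduced 6:1 to 1 dB above → -45 dBFS; +3 dB make-up → -42 dBFS.
Stage 2: below threshold (-42 ≤ -4); passes unchanged; make-up brings it to -35 dBFS.
Stage 3: below threshold (-35 ≤ -22); passes unchanged; make-up brings it to -31 dBFS.

-31 dBFS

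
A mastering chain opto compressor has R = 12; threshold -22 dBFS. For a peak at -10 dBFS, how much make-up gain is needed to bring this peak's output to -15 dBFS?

Without make-up, output = threshold + overshoot/12 = -22 + 1 = -21 dBFS.
Gap to target: 6 dB.

6 dB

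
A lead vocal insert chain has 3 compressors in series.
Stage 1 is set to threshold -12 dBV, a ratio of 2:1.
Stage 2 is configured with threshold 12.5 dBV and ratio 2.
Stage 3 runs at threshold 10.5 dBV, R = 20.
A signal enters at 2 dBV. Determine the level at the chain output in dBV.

-5 dBV

Stage 1: 14 dB above -12 dBV, reduced 2:1 to 7 dB above → -5 dBV.
Stage 2: -5 dBV ≤ 12.5 dBV, so stage 2 doesn't engage; output -5 dBV.
Stage 3: below threshold (-5 ≤ 10.5); passes unchanged; output -5 dBV.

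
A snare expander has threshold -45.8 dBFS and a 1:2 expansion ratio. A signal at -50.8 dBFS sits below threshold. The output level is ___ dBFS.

-55.8 dBFS

The input is 5 dB below the -45.8 dBFS threshold.
A 1:2 expander multiplies undershoot by 2: 5 × 2 = 10 dB below threshold.
Output = -45.8 − 10 = -55.8 dBFS.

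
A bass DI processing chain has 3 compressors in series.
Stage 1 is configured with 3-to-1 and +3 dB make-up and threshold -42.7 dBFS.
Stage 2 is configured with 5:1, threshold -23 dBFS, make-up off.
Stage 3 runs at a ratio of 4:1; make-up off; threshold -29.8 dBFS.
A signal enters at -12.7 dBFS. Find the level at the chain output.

Stage 1: overshoot 30 dB → 30/3 = 10 dB → -32.7 dBFS; +3 dB make-up → -29.7 dBFS.
Stage 2: -29.7 dBFS ≤ -23 dBFS, so stage 2 doesn't engage; output -29.7 dBFS.
Stage 3: 0.1 dB above -29.8 dBFS, reduced 4:1 to 0.025 dB above → -29.775 dBFS.

-29.775 dBFS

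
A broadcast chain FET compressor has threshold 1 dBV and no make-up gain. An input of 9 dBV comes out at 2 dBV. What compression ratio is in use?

8:1

Input overshoot = 9 − 1 = 8 dB; output overshoot = 2 − 1 = 1 dB.
Ratio = 8 / 1 = 8.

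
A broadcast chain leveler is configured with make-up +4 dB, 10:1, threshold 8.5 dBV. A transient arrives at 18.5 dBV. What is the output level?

13.5 dBV

Overshoot: 18.5 − 8.5 = 10 dB.
The 10 dB excess becomes 1 dB after 10:1 reduction.
Output = 8.5 + 1 = 9.5 dBV; make-up adds 4 dB, giving 13.5 dBV.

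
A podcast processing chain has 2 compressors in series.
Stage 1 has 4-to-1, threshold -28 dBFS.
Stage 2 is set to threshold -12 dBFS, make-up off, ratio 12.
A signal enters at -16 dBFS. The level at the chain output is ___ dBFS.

Stage 1: overshoot 12 dB → 12/4 = 3 dB → -25 dBFS.
Stage 2: below threshold (-25 ≤ -12); passes unchanged; output -25 dBFS.

-25 dBFS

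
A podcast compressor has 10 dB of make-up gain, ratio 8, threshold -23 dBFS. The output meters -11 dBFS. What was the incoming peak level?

-7 dBFS

Stripping the +10 dB make-up gives -21 dBFS at the gain stage.
Post-compression overshoot = -21 − (-23) = 2 dB.
Input overshoot = R × output overshoot = 16 dB → input = -23 + 16 = -7 dBFS.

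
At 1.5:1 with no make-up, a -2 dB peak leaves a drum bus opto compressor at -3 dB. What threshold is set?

Input is 3 dB above T (since output overshoot × R = input overshoot: (-3 − T)·1.5 = -2 − T gives T = -5 dB).
Check: -5 + (-2 − (-5))/1.5 = -5 + 2 = -3 dB. ✓

-5 dB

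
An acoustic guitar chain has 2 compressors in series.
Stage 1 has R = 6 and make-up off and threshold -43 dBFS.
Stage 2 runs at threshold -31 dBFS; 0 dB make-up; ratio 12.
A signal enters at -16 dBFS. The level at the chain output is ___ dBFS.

Stage 1: 27 dB above -43 dBFS, reduced 6:1 to 4.5 dB above → -38.5 dBFS.
Stage 2: -38.5 dBFS is at or below the -31 dBFS threshold — no compression; output -38.5 dBFS.

-38.5 dBFS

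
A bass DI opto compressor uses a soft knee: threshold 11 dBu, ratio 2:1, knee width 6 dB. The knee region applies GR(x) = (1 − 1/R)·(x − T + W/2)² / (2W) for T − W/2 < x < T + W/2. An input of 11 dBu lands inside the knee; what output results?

x − T + W/2 = 11 − 11 + 3 = 3.
GR = (1 − 1/2) × 3² / 12 = 0.5 × 9 / 12 = 0.375 dB.
Output = 11 − 0.375 = 10.625 dBu.

10.625 dBu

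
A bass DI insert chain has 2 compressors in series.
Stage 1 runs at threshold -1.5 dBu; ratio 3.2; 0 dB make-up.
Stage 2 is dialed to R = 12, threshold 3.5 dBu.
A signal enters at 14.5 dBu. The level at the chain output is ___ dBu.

Stage 1: 14.5 dBu is 16 dB over -1.5 dBu; at 3.2:1 that becomes 5 dB over, giving 3.5 dBu.
Stage 2: 3.5 dBu ≤ 3.5 dBu, so stage 2 doesn't engage; output 3.5 dBu.

3.5 dBu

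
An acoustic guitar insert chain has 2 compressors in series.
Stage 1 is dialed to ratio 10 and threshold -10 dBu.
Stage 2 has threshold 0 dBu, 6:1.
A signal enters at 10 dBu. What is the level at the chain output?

Stage 1: overshoot 20 dB → 20/10 = 2 dB → -8 dBu.
Stage 2: -8 dBu ≤ 0 dBu, so stage 2 doesn't engage; output -8 dBu.

-8 dBu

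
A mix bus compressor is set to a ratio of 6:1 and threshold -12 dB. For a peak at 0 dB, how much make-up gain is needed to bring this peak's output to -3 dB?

7 dB

The peak compresses to -12 + 12/6 = -10 dB.
To reach -3 dB requires -3 − (-10) = 7 dB of make-up.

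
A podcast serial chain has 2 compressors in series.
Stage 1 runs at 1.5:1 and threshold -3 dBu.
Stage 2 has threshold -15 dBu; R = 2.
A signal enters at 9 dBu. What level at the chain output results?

Stage 1: 12 dB above -3 dBu, reduced 1.5:1 to 8 dB above → 5 dBu.
Stage 2: overshoot 20 dB → 20/2 = 10 dB → -5 dBu.

-5 dBu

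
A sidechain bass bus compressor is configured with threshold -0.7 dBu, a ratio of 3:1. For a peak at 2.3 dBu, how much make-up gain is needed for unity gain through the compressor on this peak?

Overshoot 3 dB → 3/3 = 1 dB after compression, so the compressed level is -0.7 + 1 = 0.3 dBu.
Make-up = target − compressed = 2.3 − 0.3 = 2 dB.

2 dB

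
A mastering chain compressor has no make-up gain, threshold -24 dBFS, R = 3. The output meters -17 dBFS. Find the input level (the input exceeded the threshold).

-3 dBFS

Post-compression overshoot = -17 − (-24) = 7 dB.
Input overshoot = R × output overshoot = 21 dB → input = -24 + 21 = -3 dBFS.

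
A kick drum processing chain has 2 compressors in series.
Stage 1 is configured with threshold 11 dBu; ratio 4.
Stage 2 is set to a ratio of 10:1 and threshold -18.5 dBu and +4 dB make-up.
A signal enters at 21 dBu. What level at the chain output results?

Stage 1: overshoot 10 dB → 10/4 = 2.5 dB → 13.5 dBu.
Stage 2: 13.5 dBu is 32 dB over -18.5 dBu; at 10:1 that becomes 3.2 dB over, giving -15.3 dBu; +4 dB make-up → -11.3 dBu.

-11.3 dBu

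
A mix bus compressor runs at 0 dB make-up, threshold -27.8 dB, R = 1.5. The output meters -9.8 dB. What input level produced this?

-0.8 dB

Post-compression overshoot = -9.8 − (-27.8) = 18 dB.
Undo the ratio: input overshoot = 18 × 1.5 = 27 dB, giving input = -0.8 dB.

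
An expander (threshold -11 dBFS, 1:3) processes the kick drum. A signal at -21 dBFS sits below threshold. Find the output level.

Undershoot = (-11) − (-21) = 10 dB.
At 1:3, that expands to 30 dB under threshold.
Output = -11 − 30 = -41 dBFS.

-41 dBFS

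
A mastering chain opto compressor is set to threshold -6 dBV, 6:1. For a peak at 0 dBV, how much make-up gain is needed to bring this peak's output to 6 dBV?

Without make-up, output = threshold + overshoot/6 = -6 + 1 = -5 dBV.
Gap to target: 11 dB.

11 dB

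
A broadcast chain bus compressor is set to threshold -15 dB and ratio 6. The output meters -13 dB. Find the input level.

-3 dB

The compressed level sits -13 − (-15) = 2 dB over threshold.
Before 6:1 compression the overshoot was 2 × 6 = 12 dB, so input = -15 + 12 = -3 dB.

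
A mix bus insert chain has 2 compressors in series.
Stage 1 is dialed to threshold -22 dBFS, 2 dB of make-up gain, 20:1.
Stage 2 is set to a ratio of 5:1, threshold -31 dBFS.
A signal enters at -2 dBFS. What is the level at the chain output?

-28.6 dBFS

Stage 1: -2 dBFS is 20 dB over -22 dBFS; at 20:1 that becomes 1 dB over, giving -21 dBFS; +2 dB make-up → -19 dBFS.
Stage 2: 12 dB above -31 dBFS, reduced 5:1 to 2.4 dB above → -28.6 dBFS.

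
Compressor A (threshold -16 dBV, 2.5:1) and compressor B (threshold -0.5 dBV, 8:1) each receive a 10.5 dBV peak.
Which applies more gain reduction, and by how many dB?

A: overshoot 26.5 dB → output overshoot 10.6 dB → GR 15.9 dB.
B: overshoot 11 dB → output overshoot 1.375 dB → GR 9.625 dB.
A reduces 6.275 dB more.

A, by 6.275 dB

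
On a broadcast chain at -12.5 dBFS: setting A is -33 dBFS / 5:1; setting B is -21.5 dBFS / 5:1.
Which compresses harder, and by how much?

A: overshoot 20.5 dB → output overshoot 4.1 dB → GR 16.4 dB.
B: overshoot 9 dB → output overshoot 1.8 dB → GR 7.2 dB.
A applies 9.2 dB more gain reduction.

A, by 9.2 dB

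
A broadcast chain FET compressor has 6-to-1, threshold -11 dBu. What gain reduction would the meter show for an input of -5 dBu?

5 dB

-5 dBu exceeds the threshold by 6 dB.
After 6:1 compression the overshoot becomes 6/6 = 1 dB.
GR = overshoot in − overshoot out = 6 − 1 = 5 dB.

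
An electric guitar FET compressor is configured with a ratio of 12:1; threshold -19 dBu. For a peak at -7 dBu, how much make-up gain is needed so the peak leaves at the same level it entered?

Overshoot 12 dB → 12/12 = 1 dB after compression, so the compressed level is -19 + 1 = -18 dBu.
Make-up = target − compressed = -7 − (-18) = 11 dB.

11 dB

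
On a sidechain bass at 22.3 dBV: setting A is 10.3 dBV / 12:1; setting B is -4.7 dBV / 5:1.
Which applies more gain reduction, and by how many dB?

B, by 10.6 dB

A: 12 dB over, compressed to 1 dB over, so 11 dB of GR.
B: 27 dB over, compressed to 5.4 dB over, so 21.6 dB of GR.
B applies 10.6 dB more gain reduction.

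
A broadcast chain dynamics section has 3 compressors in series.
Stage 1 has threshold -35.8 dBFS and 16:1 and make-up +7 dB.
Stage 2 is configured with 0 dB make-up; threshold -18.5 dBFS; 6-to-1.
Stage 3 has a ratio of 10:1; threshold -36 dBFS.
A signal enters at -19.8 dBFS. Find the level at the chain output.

Stage 1: -19.8 dBFS is 16 dB over -35.8 dBFS; at 16:1 that becomes 1 dB over, giving -34.8 dBFS; +7 dB make-up → -27.8 dBFS.
Stage 2: -27.8 dBFS is at or below the -18.5 dBFS threshold — no compression; output -27.8 dBFS.
Stage 3: overshoot 8.2 dB → 8.2/10 = 0.82 dB → -35.18 dBFS.

-35.18 dBFS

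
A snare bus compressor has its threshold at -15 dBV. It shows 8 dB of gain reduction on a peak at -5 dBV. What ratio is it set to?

5:1

Input overshoot = -5 − (-15) = 10 dB.
Output overshoot = 10 − 8 = 2 dB.
Ratio = input overshoot / output overshoot = 10 / 2 = 5.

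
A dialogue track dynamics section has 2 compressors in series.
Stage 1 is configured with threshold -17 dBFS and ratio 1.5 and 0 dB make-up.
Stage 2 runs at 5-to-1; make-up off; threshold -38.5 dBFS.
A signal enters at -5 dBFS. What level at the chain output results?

-32.6 dBFS

Stage 1: 12 dB above -17 dBFS, reduced 1.5:1 to 8 dB above → -9 dBFS.
Stage 2: -9 dBFS is 29.5 dB over -38.5 dBFS; at 5:1 that becomes 5.9 dB over, giving -32.6 dBFS.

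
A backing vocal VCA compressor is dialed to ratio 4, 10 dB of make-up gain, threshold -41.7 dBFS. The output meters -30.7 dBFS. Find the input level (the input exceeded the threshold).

-37.7 dBFS

Before make-up, the level was -30.7 − 10 = -40.7 dBFS.
The compressed level sits -40.7 − (-41.7) = 1 dB over threshold.
Undo the ratio: input overshoot = 1 × 4 = 4 dB, giving input = -37.7 dBFS.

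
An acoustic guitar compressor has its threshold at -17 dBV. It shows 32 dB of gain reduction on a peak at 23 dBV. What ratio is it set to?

5:1

Input overshoot = 23 − (-17) = 40 dB.
Output overshoot = 40 − 32 = 8 dB.
Ratio = input overshoot / output overshoot = 40 / 8 = 5.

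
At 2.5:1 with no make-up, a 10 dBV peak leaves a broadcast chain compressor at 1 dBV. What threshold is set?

Let T be the threshold. Output overshoot = (input overshoot)/R, so 1 − T = (10 − T)/2.5.
2.5·(1 − T) = 10 − T → 1.5·T = 2.5 − 10 = -7.5.
T = -7.5/1.5 = -5 dBV.

-5 dBV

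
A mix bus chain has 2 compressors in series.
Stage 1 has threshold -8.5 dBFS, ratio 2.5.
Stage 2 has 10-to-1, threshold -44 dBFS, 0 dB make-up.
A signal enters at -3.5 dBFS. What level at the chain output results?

Stage 1: -3.5 dBFS is 5 dB over -8.5 dBFS; at 2.5:1 that becomes 2 dB over, giving -6.5 dBFS.
Stage 2: overshoot 37.5 dB → 37.5/10 = 3.75 dB → -40.25 dBFS.

-40.25 dBFS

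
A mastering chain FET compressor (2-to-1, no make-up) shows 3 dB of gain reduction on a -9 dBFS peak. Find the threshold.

-15 dBFS

Gain reduction = -9 − (-12) = 3 dB; output overshoot = GR / (R − 1) = 3 / 1 = 3 dB.
Threshold = output − output overshoot = -12 − 3 = -15 dBFS.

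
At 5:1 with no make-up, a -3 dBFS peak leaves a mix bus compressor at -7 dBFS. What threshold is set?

Gain reduction = -3 − (-7) = 4 dB; output overshoot = GR / (R − 1) = 4 / 4 = 1 dB.
Threshold = output − output overshoot = -7 − 1 = -8 dBFS.

-8 dBFS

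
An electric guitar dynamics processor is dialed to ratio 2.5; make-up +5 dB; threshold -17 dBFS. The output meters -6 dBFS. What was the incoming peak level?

-2 dBFS

Stripping the +5 dB make-up gives -11 dBFS at the gain stage.
Post-compression overshoot = -11 − (-17) = 6 dB.
Undo the ratio: input overshoot = 6 × 2.5 = 15 dB, giving input = -2 dBFS.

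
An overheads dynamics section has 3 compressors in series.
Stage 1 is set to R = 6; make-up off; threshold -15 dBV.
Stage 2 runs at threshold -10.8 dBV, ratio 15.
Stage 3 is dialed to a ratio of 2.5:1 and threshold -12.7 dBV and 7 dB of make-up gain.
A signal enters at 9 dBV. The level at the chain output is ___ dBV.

-5.02 dBV

Stage 1: overshoot 24 dB → 24/6 = 4 dB → -11 dBV.
Stage 2: -11 dBV ≤ -10.8 dBV, so stage 2 doesn't engage; output -11 dBV.
Stage 3: 1.7 dB above -12.7 dBV, reduced 2.5:1 to 0.68 dB above → -12.02 dBV; +7 dB make-up → -5.02 dBV.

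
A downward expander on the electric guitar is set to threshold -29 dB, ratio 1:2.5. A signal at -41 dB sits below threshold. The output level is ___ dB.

Below threshold, a 1:2.5 expander applies gain = (2.5−1)×(T − x) of attenuation.
(2.5−1) × 12 = 18 dB, so output = -41 − 18 = -59 dB.

-59 dB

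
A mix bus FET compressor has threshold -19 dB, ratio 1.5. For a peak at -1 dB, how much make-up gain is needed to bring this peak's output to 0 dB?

7 dB

Without make-up, output = threshold + overshoot/1.5 = -19 + 12 = -7 dB.
Gap to target: 7 dB.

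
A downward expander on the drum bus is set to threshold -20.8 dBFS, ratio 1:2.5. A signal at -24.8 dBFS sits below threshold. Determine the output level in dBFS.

-30.8 dBFS

The input is 4 dB below the -20.8 dBFS threshold.
A 1:2.5 expander multiplies undershoot by 2.5: 4 × 2.5 = 10 dB below threshold.
Output = -20.8 − 10 = -30.8 dBFS.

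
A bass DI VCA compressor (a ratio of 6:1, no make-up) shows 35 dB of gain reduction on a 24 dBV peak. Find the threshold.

Gain reduction = 24 − (-11) = 35 dB; output overshoot = GR / (R − 1) = 35 / 5 = 7 dB.
Threshold = output − output overshoot = -11 − 7 = -18 dBV.

-18 dBV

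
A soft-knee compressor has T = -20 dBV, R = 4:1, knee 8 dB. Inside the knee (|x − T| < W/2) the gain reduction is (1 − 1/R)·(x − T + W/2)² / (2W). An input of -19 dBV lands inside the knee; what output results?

-20.171875 dBV

x − T + W/2 = -19 − (-20) + 4 = 5.
GR = (1 − 1/4) × 5² / 16 = 0.75 × 25 / 16 = 1.171875 dB.
Output = -19 − 1.171875 = -20.171875 dBV.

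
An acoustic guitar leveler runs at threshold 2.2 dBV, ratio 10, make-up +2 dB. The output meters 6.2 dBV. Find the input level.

Before make-up, the level was 6.2 − 2 = 4.2 dBV.
Post-compression overshoot = 4.2 − 2.2 = 2 dB.
Input overshoot = R × output overshoot = 20 dB → input = 2.2 + 20 = 22.2 dBV.

22.2 dBV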